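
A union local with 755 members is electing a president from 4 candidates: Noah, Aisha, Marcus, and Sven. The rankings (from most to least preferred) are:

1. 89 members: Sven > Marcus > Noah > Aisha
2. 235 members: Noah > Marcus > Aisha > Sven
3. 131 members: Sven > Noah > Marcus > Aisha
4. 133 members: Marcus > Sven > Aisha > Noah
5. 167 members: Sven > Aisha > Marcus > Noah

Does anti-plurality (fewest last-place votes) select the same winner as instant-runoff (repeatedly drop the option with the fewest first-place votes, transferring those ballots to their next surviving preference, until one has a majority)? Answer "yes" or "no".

Anti-plurality — last-place votes: Noah 300, Aisha 220, Marcus 0, Sven 235. Winner: Marcus.
Instant-runoff — R1 Noah 235, Aisha 0, Marcus 133, Sven 387 (Sven winner). Winner: Sven.
The two methods disagree.

no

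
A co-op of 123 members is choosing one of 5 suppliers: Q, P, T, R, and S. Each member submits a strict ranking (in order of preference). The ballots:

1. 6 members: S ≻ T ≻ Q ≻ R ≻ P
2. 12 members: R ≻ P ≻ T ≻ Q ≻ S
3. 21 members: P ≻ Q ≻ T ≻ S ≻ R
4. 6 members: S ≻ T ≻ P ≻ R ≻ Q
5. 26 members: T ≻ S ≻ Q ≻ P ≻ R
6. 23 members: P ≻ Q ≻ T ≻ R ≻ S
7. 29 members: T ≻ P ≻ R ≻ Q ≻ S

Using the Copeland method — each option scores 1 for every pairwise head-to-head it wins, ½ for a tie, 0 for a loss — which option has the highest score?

T

Q: beats R and S; loses to P and T → score 2.
P: beats Q, R, and S; loses to T → score 3.
T: beats Q, P, R, and S → score 4.
R: beats S; loses to Q, P, and T → score 1.
S: loses to Q, P, T, and R → score 0.
T has the best pairwise record.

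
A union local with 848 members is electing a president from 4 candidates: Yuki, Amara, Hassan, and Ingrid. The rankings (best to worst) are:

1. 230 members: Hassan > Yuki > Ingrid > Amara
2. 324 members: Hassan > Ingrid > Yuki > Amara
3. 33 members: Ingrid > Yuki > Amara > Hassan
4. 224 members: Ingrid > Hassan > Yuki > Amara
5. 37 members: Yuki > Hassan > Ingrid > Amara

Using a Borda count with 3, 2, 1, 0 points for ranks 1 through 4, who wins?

Yuki: 230·2 + 324·1 + 33·2 + 224·1 + 37·3 = 1185
Amara: 230·0 + 324·0 + 33·1 + 224·0 + 37·0 = 33
Hassan: 230·3 + 324·3 + 33·0 + 224·2 + 37·2 = 2184
Ingrid: 230·1 + 324·2 + 33·3 + 224·3 + 37·1 = 1686
Hassan has the highest Borda score (2184).

Hassan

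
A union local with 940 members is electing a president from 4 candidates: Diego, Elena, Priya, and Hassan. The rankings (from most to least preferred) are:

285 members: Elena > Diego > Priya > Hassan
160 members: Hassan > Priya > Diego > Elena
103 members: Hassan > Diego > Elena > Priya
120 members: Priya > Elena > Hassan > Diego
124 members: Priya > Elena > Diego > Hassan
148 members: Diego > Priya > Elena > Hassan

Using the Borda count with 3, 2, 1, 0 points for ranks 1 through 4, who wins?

Diego: 285·2 + 160·1 + 103·2 + 120·0 + 124·1 + 148·3 = 1504
Elena: 285·3 + 160·0 + 103·1 + 120·2 + 124·2 + 148·1 = 1594
Priya: 285·1 + 160·2 + 103·0 + 120·3 + 124·3 + 148·2 = 1633
Hassan: 285·0 + 160·3 + 103·3 + 120·1 + 124·0 + 148·0 = 909
Priya has the highest Borda score (1633).

Priya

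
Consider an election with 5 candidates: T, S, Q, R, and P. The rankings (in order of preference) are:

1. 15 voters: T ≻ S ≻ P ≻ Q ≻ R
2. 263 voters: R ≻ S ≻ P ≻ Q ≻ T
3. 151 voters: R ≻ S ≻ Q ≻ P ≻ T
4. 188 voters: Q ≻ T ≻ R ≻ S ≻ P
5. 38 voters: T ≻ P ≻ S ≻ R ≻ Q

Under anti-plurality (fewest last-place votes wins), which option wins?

S

Last-place votes: T 414, S 0, Q 38, R 15, P 188.
S is ranked last by the fewest voters, so S wins.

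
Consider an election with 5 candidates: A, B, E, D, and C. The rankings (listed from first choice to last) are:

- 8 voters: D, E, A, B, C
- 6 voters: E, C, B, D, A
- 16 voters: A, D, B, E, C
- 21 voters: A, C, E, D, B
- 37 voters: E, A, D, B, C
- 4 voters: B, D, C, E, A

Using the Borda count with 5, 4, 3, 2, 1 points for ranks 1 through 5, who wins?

A

A: 8·3 + 6·1 + 16·5 + 21·5 + 37·4 + 4·1 = 367
B: 8·2 + 6·3 + 16·3 + 21·1 + 37·2 + 4·5 = 197
E: 8·4 + 6·5 + 16·2 + 21·3 + 37·5 + 4·2 = 350
D: 8·5 + 6·2 + 16·4 + 21·2 + 37·3 + 4·4 = 285
C: 8·1 + 6·4 + 16·1 + 21·4 + 37·1 + 4·3 = 181
A has the highest Borda score (367).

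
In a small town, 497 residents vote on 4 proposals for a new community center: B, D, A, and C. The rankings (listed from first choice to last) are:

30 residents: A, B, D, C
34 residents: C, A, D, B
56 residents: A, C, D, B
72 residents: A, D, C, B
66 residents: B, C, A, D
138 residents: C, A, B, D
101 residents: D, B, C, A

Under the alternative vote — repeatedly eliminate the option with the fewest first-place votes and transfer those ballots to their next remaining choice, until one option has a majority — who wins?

Round 1: B 66, D 101, A 158, C 172. Eliminate B.
Round 2: D 101, A 158, C 238. Eliminate D.
Round 3: A 158, C 339. C has a majority.

C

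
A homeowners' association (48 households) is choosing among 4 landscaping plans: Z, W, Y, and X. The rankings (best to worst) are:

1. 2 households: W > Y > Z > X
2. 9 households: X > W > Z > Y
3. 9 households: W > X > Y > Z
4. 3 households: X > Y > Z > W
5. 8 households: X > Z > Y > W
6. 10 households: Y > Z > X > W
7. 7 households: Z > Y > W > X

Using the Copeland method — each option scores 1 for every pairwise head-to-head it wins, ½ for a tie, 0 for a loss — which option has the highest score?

X

Z: beats W; ties Y; loses to X → score 1.5.
W: loses to Z, Y, and X → score 0.
Y: beats W; ties Z; loses to X → score 1.5.
X: beats Z, W, and Y → score 3.
X has the best pairwise record.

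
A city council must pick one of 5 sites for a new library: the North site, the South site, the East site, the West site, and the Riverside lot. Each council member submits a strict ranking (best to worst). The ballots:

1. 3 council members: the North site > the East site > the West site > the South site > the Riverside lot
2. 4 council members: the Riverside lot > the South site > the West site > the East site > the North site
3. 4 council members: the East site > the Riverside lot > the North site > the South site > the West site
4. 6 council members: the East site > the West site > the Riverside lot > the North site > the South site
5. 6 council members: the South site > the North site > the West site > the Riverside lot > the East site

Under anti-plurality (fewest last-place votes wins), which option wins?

the Riverside lot

Last-place votes: the North site 4, the South site 6, the East site 6, the West site 4, the Riverside lot 3.
the Riverside lot is ranked last by the fewest voters, so the Riverside lot wins.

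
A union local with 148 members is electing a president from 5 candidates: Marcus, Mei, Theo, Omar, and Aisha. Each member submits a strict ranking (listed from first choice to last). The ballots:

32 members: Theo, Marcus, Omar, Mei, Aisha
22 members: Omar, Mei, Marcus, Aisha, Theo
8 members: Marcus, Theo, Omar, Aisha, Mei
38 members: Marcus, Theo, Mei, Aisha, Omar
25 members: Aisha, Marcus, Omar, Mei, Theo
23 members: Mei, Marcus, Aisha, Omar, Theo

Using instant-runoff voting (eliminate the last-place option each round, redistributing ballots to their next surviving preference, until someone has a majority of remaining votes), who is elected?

Marcus

Round 1: Marcus 46, Mei 23, Theo 32, Omar 22, Aisha 25. Eliminate Omar.
Round 2: Marcus 46, Mei 45, Theo 32, Aisha 25. Eliminate Aisha.
Round 3: Marcus 71, Mei 45, Theo 32. Eliminate Theo.
Round 4: Marcus 103, Mei 45. Marcus has a majority.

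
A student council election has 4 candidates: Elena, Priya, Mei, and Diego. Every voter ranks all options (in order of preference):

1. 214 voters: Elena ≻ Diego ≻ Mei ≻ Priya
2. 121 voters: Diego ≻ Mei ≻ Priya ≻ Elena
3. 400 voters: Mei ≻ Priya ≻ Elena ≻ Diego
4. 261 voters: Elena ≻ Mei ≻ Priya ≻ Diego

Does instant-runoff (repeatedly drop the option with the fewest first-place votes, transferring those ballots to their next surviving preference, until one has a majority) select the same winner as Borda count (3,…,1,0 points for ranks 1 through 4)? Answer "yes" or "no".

yes

Instant-runoff — R1 Elena 475, Priya 0, Mei 400, Diego 121 (Priya out); R2 Elena 475, Mei 400, Diego 121 (Diego out); R3 Elena 475, Mei 521 (Mei winner). Winner: Mei.
Borda — scores: Elena 1825, Priya 1182, Mei 2178, Diego 791. Winner: Mei.
The two methods agree.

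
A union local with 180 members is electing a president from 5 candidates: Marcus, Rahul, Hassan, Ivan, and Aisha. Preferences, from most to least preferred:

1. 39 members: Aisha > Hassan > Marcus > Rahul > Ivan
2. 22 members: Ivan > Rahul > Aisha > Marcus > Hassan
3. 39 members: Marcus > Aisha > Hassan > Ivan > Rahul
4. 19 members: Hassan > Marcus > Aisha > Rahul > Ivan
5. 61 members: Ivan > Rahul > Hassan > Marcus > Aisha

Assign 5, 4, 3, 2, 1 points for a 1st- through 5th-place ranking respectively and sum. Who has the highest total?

Marcus: 39·3 + 22·2 + 39·5 + 19·4 + 61·2 = 554
Rahul: 39·2 + 22·4 + 39·1 + 19·2 + 61·4 = 487
Hassan: 39·4 + 22·1 + 39·3 + 19·5 + 61·3 = 573
Ivan: 39·1 + 22·5 + 39·2 + 19·1 + 61·5 = 551
Aisha: 39·5 + 22·3 + 39·4 + 19·3 + 61·1 = 535
Hassan has the highest Borda score (573).

Hassan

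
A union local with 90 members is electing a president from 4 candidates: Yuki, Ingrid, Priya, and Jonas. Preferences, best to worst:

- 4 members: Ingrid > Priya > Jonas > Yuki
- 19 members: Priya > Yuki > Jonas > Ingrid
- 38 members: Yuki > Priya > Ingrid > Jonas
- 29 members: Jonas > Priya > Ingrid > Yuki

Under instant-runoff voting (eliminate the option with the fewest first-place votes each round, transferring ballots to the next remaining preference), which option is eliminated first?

Round 1: Yuki 38, Ingrid 4, Priya 19, Jonas 29. Eliminate Ingrid.

Ingrid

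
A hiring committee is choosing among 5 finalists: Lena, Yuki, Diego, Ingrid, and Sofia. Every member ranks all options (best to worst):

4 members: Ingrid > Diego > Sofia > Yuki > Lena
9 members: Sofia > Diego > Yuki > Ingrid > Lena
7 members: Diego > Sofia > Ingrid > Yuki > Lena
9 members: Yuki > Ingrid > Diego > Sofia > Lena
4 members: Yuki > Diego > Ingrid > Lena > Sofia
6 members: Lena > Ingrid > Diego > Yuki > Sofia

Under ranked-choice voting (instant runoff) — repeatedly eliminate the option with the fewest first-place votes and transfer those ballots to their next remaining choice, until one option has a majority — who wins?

Round 1: Lena 6, Yuki 13, Diego 7, Ingrid 4, Sofia 9. Eliminate Ingrid.
Round 2: Lena 6, Yuki 13, Diego 11, Sofia 9. Eliminate Lena.
Round 3: Yuki 13, Diego 17, Sofia 9. Eliminate Sofia.
Round 4: Yuki 13, Diego 26. Diego has a majority.

Diego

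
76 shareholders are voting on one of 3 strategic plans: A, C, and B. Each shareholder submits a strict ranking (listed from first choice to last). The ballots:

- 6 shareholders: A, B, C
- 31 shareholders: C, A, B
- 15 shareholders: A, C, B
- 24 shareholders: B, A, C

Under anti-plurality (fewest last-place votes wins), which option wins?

Last-place votes: A 0, C 30, B 46.
A is ranked last by the fewest voters, so A wins.

A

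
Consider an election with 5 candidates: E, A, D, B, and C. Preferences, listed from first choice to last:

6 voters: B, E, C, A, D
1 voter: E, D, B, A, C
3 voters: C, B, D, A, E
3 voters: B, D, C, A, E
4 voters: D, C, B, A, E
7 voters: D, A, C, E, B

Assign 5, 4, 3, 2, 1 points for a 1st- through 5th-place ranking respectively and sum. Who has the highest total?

D

E: 6·4 + 1·5 + 3·1 + 3·1 + 4·1 + 7·2 = 53
A: 6·2 + 1·2 + 3·2 + 3·2 + 4·2 + 7·4 = 62
D: 6·1 + 1·4 + 3·3 + 3·4 + 4·5 + 7·5 = 86
B: 6·5 + 1·3 + 3·4 + 3·5 + 4·3 + 7·1 = 79
C: 6·3 + 1·1 + 3·5 + 3·3 + 4·4 + 7·3 = 80
D has the highest Borda score (86).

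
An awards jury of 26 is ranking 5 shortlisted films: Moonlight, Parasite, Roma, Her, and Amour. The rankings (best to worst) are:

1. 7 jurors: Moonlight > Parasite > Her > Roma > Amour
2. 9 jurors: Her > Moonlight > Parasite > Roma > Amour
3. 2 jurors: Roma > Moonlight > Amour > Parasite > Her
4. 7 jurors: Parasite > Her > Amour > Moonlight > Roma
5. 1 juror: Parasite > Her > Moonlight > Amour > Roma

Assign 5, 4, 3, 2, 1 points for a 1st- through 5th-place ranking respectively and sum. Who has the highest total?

Moonlight: 7·5 + 9·4 + 2·4 + 7·2 + 1·3 = 96
Parasite: 7·4 + 9·3 + 2·2 + 7·5 + 1·5 = 99
Roma: 7·2 + 9·2 + 2·5 + 7·1 + 1·1 = 50
Her: 7·3 + 9·5 + 2·1 + 7·4 + 1·4 = 100
Amour: 7·1 + 9·1 + 2·3 + 7·3 + 1·2 = 45
Her has the highest Borda score (100).

Her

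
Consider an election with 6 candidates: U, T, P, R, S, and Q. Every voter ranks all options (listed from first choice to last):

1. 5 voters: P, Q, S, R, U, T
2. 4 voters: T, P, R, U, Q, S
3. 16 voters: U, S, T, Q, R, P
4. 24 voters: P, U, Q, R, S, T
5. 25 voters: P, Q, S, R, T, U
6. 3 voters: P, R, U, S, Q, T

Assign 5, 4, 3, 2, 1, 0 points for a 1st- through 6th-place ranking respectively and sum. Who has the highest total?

P

U: 5·1 + 4·2 + 16·5 + 24·4 + 25·0 + 3·3 = 198
T: 5·0 + 4·5 + 16·3 + 24·0 + 25·1 + 3·0 = 93
P: 5·5 + 4·4 + 16·0 + 24·5 + 25·5 + 3·5 = 301
R: 5·2 + 4·3 + 16·1 + 24·2 + 25·2 + 3·4 = 148
S: 5·3 + 4·0 + 16·4 + 24·1 + 25·3 + 3·2 = 184
Q: 5·4 + 4·1 + 16·2 + 24·3 + 25·4 + 3·1 = 231
P has the highest Borda score (301).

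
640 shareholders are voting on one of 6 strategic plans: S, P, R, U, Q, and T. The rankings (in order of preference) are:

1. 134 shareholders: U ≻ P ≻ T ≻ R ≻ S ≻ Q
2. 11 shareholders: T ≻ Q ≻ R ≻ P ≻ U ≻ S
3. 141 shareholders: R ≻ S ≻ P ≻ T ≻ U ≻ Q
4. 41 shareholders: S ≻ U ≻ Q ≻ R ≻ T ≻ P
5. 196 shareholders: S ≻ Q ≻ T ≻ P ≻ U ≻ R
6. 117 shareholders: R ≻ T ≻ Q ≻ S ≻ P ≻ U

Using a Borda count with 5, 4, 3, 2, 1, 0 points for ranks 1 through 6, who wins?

S: 134·1 + 11·0 + 141·4 + 41·5 + 196·5 + 117·2 = 2117
P: 134·4 + 11·2 + 141·3 + 41·0 + 196·2 + 117·1 = 1490
R: 134·2 + 11·3 + 141·5 + 41·2 + 196·0 + 117·5 = 1673
U: 134·5 + 11·1 + 141·1 + 41·4 + 196·1 + 117·0 = 1182
Q: 134·0 + 11·4 + 141·0 + 41·3 + 196·4 + 117·3 = 1302
T: 134·3 + 11·5 + 141·2 + 41·1 + 196·3 + 117·4 = 1836
S has the highest Borda score (2117).

S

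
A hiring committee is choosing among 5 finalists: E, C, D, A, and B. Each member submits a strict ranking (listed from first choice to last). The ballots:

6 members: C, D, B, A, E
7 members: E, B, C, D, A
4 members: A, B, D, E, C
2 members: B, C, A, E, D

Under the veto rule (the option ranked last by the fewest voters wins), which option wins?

Last-place votes: E 6, C 4, D 2, A 7, B 0.
B is ranked last by the fewest voters, so B wins.

B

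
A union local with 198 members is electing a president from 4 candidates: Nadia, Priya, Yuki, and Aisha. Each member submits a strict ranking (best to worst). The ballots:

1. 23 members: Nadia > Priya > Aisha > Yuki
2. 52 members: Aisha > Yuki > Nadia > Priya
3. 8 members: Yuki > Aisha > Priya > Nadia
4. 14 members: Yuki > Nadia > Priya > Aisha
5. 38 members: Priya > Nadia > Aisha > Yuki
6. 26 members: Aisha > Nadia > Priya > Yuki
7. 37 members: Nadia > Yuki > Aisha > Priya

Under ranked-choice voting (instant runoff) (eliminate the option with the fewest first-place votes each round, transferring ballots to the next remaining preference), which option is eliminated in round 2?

Round 1: Nadia 60, Priya 38, Yuki 22, Aisha 78. Eliminate Yuki.
Round 2: Nadia 74, Priya 38, Aisha 86. Eliminate Priya.

Priya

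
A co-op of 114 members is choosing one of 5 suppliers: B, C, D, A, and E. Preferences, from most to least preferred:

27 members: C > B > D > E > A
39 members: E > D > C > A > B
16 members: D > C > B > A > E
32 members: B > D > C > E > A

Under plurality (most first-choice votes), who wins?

First-place votes: B 32, C 27, D 16, A 0, E 39.
E has the most first-place votes.

E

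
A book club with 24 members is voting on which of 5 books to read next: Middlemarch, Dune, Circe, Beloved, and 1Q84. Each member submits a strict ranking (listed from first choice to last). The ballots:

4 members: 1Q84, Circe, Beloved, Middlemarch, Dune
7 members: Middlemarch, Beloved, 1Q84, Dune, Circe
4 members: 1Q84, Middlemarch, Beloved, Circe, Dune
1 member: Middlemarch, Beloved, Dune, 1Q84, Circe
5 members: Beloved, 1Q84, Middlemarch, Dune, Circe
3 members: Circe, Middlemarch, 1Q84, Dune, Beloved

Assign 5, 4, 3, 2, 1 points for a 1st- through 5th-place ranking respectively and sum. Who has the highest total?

1Q84

Middlemarch: 4·2 + 7·5 + 4·4 + 1·5 + 5·3 + 3·4 = 91
Dune: 4·1 + 7·2 + 4·1 + 1·3 + 5·2 + 3·2 = 41
Circe: 4·4 + 7·1 + 4·2 + 1·1 + 5·1 + 3·5 = 52
Beloved: 4·3 + 7·4 + 4·3 + 1·4 + 5·5 + 3·1 = 84
1Q84: 4·5 + 7·3 + 4·5 + 1·2 + 5·4 + 3·3 = 92
1Q84 has the highest Borda score (92).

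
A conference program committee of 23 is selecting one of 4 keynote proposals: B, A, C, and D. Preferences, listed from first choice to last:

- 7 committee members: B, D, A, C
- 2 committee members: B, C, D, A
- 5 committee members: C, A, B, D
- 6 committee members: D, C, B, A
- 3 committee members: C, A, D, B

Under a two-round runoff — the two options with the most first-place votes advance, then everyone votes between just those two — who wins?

C

Round 1 first-place votes: B 9, A 0, C 8, D 6.
B and C advance.
Runoff: B is preferred to C by 9 voters; C by 14.
C wins the runoff.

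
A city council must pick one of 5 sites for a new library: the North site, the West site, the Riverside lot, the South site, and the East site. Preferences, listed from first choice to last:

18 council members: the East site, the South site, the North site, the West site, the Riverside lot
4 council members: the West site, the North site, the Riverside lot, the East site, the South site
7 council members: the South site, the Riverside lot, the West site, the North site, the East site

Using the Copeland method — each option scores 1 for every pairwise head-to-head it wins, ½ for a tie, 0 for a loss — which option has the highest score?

the East site

the North site: beats the West site and the Riverside lot; loses to the South site and the East site → score 2.
the West site: beats the Riverside lot; loses to the North site, the South site, and the East site → score 1.
the Riverside lot: loses to the North site, the West site, the South site, and the East site → score 0.
the South site: beats the North site, the West site, and the Riverside lot; loses to the East site → score 3.
the East site: beats the North site, the West site, the Riverside lot, and the South site → score 4.
the East site has the best pairwise record.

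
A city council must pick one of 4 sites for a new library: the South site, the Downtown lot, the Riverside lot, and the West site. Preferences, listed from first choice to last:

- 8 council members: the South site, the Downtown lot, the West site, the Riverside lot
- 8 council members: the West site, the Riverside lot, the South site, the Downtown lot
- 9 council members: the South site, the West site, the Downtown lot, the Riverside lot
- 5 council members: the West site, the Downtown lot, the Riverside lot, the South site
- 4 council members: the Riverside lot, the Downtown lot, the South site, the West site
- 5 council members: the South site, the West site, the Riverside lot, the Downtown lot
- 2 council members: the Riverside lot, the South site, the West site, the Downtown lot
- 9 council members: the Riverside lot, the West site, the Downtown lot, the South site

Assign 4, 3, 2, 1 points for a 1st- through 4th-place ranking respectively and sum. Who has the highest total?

the West site

the South site: 8·4 + 8·2 + 9·4 + 5·1 + 4·2 + 5·4 + 2·3 + 9·1 = 132
the Downtown lot: 8·3 + 8·1 + 9·2 + 5·3 + 4·3 + 5·1 + 2·1 + 9·2 = 102
the Riverside lot: 8·1 + 8·3 + 9·1 + 5·2 + 4·4 + 5·2 + 2·4 + 9·4 = 121
the West site: 8·2 + 8·4 + 9·3 + 5·4 + 4·1 + 5·3 + 2·2 + 9·3 = 145
the West site has the highest Borda score (145).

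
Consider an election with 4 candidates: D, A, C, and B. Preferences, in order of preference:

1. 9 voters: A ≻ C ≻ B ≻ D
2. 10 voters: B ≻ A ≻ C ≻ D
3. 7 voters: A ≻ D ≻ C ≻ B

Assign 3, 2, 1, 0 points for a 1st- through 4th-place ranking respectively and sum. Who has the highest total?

A

D: 9·0 + 10·0 + 7·2 = 14
A: 9·3 + 10·2 + 7·3 = 68
C: 9·2 + 10·1 + 7·1 = 35
B: 9·1 + 10·3 + 7·0 = 39
A has the highest Borda score (68).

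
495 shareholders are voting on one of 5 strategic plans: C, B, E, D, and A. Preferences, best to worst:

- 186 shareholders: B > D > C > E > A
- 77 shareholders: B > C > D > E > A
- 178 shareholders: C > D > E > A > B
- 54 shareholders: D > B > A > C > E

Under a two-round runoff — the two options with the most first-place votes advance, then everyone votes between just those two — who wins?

B

Round 1 first-place votes: C 178, B 263, E 0, D 54, A 0.
B and C advance.
Runoff: B is preferred to C by 317 voters; C by 178.
B wins the runoff.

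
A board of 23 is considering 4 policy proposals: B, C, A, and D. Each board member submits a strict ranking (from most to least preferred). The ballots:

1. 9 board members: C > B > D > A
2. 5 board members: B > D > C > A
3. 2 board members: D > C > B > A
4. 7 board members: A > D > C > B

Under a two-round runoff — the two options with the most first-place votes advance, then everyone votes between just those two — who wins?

C

Round 1 first-place votes: B 5, C 9, A 7, D 2.
C and A advance.
Runoff: C is preferred to A by 16 voters; A by 7.
C wins the runoff.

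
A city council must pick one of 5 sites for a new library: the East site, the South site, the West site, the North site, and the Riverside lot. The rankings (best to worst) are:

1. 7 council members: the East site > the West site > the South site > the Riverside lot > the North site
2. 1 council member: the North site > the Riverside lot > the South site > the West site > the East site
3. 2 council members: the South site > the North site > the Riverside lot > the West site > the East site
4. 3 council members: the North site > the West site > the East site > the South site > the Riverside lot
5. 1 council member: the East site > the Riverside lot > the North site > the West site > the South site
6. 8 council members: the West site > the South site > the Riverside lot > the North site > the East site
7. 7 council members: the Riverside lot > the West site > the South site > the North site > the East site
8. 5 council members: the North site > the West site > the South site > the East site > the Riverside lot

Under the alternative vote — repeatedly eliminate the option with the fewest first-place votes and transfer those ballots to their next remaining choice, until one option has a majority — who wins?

the West site

Round 1: the East site 8, the South site 2, the West site 8, the North site 9, the Riverside lot 7. Eliminate the South site.
Round 2: the East site 8, the West site 8, the North site 11, the Riverside lot 7. Eliminate the Riverside lot.
Round 3: the East site 8, the West site 15, the North site 11. Eliminate the East site.
Round 4: the West site 22, the North site 12. The West site has a majority.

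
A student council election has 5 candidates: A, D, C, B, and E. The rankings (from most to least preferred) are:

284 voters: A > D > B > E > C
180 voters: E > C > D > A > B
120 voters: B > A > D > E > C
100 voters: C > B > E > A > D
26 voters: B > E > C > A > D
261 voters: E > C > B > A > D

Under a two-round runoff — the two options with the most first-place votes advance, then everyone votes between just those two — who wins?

Round 1 first-place votes: A 284, D 0, C 100, B 146, E 441.
E and A advance.
Runoff: E is preferred to A by 567 voters; A by 404.
E wins the runoff.

E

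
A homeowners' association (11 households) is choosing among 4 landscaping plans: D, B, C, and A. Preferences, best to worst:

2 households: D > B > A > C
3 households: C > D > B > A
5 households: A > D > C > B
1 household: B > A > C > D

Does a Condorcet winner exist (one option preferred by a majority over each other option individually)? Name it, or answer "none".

Checking pairwise contests:
A beats D 6–5.
D beats B 10–1.
D beats C 7–4.
B beats A 6–5.
Every option loses at least one head-to-head, so there is no Condorcet winner.

none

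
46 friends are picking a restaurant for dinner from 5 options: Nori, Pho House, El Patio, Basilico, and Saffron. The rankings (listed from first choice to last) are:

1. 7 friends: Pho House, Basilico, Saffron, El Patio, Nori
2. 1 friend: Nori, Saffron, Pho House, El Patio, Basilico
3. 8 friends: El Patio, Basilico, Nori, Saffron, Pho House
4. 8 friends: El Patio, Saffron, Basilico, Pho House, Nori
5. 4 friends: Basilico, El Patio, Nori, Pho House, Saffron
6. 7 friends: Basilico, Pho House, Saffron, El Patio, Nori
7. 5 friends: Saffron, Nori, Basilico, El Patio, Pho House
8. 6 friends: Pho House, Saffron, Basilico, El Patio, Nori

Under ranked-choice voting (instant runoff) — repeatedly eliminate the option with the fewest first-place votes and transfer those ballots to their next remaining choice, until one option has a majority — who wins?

Round 1: Nori 1, Pho House 13, El Patio 16, Basilico 11, Saffron 5. Eliminate Nori.
Round 2: Pho House 13, El Patio 16, Basilico 11, Saffron 6. Eliminate Saffron.
Round 3: Pho House 14, El Patio 16, Basilico 16. Eliminate Pho House.
Round 4: El Patio 17, Basilico 29. Basilico has a majority.

Basilico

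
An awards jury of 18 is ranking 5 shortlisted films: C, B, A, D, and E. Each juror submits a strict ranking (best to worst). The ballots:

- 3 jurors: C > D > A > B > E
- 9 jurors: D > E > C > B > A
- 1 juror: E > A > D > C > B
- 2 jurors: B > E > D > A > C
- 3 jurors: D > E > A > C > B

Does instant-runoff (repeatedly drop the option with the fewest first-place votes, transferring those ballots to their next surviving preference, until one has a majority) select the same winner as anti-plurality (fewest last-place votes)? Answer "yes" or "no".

Instant-runoff — R1 C 3, B 2, A 0, D 12, E 1 (D winner). Winner: D.
Anti-plurality — last-place votes: C 2, B 4, A 9, D 0, E 3. Winner: D.
The two methods agree.

yes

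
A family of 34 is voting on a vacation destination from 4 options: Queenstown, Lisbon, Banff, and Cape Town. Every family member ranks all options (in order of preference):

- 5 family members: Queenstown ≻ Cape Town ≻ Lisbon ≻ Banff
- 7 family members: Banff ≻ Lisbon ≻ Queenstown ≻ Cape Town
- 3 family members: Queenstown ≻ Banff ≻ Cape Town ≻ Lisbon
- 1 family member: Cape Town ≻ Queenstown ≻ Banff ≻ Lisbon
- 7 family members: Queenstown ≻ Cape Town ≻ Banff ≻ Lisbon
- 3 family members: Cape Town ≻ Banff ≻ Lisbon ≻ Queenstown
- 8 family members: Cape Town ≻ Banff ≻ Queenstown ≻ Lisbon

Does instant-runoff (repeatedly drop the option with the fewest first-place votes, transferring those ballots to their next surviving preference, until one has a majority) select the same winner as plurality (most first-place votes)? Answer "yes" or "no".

Instant-runoff — R1 Queenstown 15, Lisbon 0, Banff 7, Cape Town 12 (Lisbon out); R2 Queenstown 15, Banff 7, Cape Town 12 (Banff out); R3 Queenstown 22, Cape Town 12 (Queenstown winner). Winner: Queenstown.
Plurality — first-place votes: Queenstown 15, Lisbon 0, Banff 7, Cape Town 12. Winner: Queenstown.
The two methods agree.

yes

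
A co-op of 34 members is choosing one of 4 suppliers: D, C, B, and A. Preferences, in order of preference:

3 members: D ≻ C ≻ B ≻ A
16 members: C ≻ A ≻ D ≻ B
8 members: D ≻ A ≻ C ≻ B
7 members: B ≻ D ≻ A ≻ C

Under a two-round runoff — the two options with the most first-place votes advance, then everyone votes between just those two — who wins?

Round 1 first-place votes: D 11, C 16, B 7, A 0.
C and D advance.
Runoff: C is preferred to D by 16 voters; D by 18.
D wins the runoff.

D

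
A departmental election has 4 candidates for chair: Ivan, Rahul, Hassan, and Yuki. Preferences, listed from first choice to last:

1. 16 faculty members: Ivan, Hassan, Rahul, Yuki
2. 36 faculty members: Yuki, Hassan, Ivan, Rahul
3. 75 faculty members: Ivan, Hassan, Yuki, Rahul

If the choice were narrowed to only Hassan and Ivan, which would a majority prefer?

Voters preferring Hassan to Ivan: 36; preferring Ivan to Hassan: 91.
Ivan wins the head-to-head.

Ivan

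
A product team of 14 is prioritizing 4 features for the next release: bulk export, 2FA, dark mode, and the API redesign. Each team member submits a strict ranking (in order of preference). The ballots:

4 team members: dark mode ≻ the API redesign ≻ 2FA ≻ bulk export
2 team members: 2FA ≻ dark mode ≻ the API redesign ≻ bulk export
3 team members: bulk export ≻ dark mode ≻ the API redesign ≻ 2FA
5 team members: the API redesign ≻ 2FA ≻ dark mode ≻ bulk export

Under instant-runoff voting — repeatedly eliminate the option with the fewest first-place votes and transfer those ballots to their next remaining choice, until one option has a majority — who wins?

Round 1: bulk export 3, 2FA 2, dark mode 4, the API redesign 5. Eliminate 2FA.
Round 2: bulk export 3, dark mode 6, the API redesign 5. Eliminate bulk export.
Round 3: dark mode 9, the API redesign 5. Dark mode has a majority.

dark mode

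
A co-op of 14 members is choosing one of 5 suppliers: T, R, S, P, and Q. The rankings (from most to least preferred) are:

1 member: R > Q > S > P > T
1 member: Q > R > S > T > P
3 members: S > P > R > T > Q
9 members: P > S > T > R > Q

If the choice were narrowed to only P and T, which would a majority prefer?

P

Voters preferring P to T: 13; preferring T to P: 1.
P wins the head-to-head.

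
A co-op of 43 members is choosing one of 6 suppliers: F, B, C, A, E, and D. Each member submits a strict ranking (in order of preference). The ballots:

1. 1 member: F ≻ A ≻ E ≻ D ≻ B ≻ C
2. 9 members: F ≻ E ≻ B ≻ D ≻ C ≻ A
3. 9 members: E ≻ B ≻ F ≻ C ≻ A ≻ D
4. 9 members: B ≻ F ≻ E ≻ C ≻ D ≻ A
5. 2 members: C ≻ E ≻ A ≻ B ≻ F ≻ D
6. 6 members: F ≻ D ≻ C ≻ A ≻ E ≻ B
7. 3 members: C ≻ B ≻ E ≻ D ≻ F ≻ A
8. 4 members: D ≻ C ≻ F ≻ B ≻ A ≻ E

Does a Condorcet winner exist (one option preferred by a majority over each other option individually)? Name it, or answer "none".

none

Checking pairwise contests:
B beats F 23–20.
E beats B 27–16.
F beats C 34–9.
F beats A 41–2.
F beats E 29–14.
F beats D 36–7.
Every option loses at least one head-to-head, so there is no Condorcet winner.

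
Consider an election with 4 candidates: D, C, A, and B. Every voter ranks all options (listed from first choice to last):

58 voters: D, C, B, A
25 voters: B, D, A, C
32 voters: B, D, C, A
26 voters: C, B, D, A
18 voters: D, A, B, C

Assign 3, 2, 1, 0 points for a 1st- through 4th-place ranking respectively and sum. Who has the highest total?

D: 58·3 + 25·2 + 32·2 + 26·1 + 18·3 = 368
C: 58·2 + 25·0 + 32·1 + 26·3 + 18·0 = 226
A: 58·0 + 25·1 + 32·0 + 26·0 + 18·2 = 61
B: 58·1 + 25·3 + 32·3 + 26·2 + 18·1 = 299
D has the highest Borda score (368).

D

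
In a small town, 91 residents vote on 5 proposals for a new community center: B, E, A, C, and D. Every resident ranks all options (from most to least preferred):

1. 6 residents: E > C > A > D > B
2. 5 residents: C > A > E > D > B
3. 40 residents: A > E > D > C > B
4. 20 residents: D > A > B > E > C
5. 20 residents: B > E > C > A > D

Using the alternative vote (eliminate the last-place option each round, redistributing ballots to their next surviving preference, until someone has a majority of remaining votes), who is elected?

A

Round 1: B 20, E 6, A 40, C 5, D 20. Eliminate C.
Round 2: B 20, E 6, A 45, D 20. Eliminate E.
Round 3: B 20, A 51, D 20. A has a majority.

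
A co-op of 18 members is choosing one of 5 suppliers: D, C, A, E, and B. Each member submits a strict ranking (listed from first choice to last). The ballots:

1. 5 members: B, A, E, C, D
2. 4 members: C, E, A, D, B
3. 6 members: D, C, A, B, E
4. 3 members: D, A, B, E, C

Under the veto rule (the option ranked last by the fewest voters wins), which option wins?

Last-place votes: D 5, C 3, A 0, E 6, B 4.
A is ranked last by the fewest voters, so A wins.

A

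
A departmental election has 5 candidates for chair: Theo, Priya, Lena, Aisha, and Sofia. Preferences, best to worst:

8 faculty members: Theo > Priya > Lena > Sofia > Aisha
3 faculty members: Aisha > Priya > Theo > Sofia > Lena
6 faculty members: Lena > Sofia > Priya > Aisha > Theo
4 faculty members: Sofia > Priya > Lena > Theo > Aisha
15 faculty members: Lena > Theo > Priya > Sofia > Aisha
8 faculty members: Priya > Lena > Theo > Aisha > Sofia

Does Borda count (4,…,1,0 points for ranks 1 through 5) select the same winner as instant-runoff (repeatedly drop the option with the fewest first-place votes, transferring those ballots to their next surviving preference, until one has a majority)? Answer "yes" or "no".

Borda — scores: Theo 103, Priya 119, Lena 132, Aisha 26, Sofia 60. Winner: Lena.
Instant-runoff — R1 Theo 8, Priya 8, Lena 21, Aisha 3, Sofia 4 (Aisha out); R2 Theo 8, Priya 11, Lena 21, Sofia 4 (Sofia out); R3 Theo 8, Priya 15, Lena 21 (Theo out); R4 Priya 23, Lena 21 (Priya winner). Winner: Priya.
The two methods disagree.

no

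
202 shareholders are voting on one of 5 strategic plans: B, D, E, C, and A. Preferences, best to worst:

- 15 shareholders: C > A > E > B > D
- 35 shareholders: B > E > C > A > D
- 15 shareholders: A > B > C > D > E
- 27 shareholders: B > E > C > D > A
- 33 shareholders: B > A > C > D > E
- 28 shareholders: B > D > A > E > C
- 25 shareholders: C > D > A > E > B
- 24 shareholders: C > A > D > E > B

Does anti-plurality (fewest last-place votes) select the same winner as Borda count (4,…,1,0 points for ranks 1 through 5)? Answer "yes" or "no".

no

Anti-plurality — last-place votes: B 49, D 50, E 48, C 28, A 27. Winner: A.
Borda — scores: B 552, D 282, E 293, C 476, A 417. Winner: B.
The two methods disagree.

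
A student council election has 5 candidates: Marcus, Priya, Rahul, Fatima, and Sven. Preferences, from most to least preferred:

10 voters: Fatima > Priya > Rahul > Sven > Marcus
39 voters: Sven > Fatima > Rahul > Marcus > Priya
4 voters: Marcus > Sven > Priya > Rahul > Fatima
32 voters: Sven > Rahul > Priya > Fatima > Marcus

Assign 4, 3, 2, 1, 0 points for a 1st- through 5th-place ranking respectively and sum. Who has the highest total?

Sven

Marcus: 10·0 + 39·1 + 4·4 + 32·0 = 55
Priya: 10·3 + 39·0 + 4·2 + 32·2 = 102
Rahul: 10·2 + 39·2 + 4·1 + 32·3 = 198
Fatima: 10·4 + 39·3 + 4·0 + 32·1 = 189
Sven: 10·1 + 39·4 + 4·3 + 32·4 = 306
Sven has the highest Borda score (306).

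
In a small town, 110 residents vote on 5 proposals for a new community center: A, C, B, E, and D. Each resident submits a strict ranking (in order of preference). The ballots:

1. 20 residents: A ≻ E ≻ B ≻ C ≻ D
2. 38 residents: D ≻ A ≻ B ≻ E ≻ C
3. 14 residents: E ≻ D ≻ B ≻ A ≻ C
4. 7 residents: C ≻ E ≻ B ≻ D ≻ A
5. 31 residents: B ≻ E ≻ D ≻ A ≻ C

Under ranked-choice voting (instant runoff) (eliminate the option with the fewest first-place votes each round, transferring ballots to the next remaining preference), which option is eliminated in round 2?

Round 1: A 20, C 7, B 31, E 14, D 38. Eliminate C.
Round 2: A 20, B 31, E 21, D 38. Eliminate A.

A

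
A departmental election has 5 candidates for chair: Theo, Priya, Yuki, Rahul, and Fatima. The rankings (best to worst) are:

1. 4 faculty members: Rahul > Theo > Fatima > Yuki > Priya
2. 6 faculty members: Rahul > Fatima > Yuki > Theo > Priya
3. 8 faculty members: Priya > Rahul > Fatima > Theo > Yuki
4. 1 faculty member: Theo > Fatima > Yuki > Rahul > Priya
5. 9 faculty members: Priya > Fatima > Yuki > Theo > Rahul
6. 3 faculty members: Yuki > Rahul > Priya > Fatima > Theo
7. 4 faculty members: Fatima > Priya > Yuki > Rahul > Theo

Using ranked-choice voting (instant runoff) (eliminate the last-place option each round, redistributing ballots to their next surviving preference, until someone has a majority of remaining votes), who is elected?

Round 1: Theo 1, Priya 17, Yuki 3, Rahul 10, Fatima 4. Eliminate Theo.
Round 2: Priya 17, Yuki 3, Rahul 10, Fatima 5. Eliminate Yuki.
Round 3: Priya 17, Rahul 13, Fatima 5. Eliminate Fatima.
Round 4: Priya 21, Rahul 14. Priya has a majority.

Priya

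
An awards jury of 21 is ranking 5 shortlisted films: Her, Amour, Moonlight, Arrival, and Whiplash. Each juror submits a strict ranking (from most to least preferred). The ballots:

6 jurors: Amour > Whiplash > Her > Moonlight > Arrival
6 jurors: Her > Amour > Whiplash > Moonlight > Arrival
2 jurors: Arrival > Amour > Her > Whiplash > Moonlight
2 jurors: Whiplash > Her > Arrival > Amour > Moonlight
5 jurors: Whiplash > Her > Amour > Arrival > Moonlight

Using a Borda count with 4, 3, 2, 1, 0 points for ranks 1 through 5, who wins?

Her

Her: 6·2 + 6·4 + 2·2 + 2·3 + 5·3 = 61
Amour: 6·4 + 6·3 + 2·3 + 2·1 + 5·2 = 60
Moonlight: 6·1 + 6·1 + 2·0 + 2·0 + 5·0 = 12
Arrival: 6·0 + 6·0 + 2·4 + 2·2 + 5·1 = 17
Whiplash: 6·3 + 6·2 + 2·1 + 2·4 + 5·4 = 60
Her has the highest Borda score (61).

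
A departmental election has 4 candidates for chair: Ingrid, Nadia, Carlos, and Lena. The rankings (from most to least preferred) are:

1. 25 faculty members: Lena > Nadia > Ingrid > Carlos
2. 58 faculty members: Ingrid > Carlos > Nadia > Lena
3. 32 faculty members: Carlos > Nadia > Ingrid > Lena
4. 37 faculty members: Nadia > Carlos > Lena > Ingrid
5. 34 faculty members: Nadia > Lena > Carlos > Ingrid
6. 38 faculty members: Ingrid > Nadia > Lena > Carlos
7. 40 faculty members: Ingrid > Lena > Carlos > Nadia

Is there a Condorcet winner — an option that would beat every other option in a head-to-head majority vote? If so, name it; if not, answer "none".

Ingrid vs Nadia: 136–128 for Ingrid.
Ingrid vs Carlos: 161–103 for Ingrid.
Ingrid vs Lena: 168–96 for Ingrid.
Ingrid beats every other option head-to-head.

Ingrid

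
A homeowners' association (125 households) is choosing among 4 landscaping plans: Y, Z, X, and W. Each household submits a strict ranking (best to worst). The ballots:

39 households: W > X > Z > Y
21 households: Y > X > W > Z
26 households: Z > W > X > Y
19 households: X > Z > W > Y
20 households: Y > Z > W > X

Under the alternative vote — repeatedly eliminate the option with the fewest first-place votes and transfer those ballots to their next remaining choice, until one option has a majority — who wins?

Z

Round 1: Y 41, Z 26, X 19, W 39. Eliminate X.
Round 2: Y 41, Z 45, W 39. Eliminate W.
Round 3: Y 41, Z 84. Z has a majority.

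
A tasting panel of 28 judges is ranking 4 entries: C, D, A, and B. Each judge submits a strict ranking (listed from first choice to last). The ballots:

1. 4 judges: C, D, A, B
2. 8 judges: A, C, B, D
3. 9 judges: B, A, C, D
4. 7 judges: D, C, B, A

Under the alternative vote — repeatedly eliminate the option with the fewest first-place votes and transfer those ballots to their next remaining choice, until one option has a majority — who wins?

Round 1: C 4, D 7, A 8, B 9. Eliminate C.
Round 2: D 11, A 8, B 9. Eliminate A.
Round 3: D 11, B 17. B has a majority.

B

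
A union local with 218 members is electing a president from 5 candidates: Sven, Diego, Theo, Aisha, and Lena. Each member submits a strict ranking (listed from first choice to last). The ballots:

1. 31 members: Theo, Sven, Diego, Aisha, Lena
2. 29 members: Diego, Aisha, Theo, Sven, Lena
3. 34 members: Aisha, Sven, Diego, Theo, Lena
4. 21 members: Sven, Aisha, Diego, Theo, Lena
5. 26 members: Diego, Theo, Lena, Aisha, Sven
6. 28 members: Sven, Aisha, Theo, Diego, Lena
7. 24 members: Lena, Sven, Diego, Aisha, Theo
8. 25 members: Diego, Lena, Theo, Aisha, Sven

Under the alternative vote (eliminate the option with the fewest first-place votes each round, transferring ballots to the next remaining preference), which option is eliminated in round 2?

Round 1: Sven 49, Diego 80, Theo 31, Aisha 34, Lena 24. Eliminate Lena.
Round 2: Sven 73, Diego 80, Theo 31, Aisha 34. Eliminate Theo.

Theo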